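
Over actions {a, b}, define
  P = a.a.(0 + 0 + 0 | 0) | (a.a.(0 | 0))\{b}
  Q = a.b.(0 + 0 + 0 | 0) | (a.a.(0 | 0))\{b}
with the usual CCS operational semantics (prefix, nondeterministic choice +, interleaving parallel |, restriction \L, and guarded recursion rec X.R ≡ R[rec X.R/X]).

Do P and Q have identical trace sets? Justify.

traces(P) ≠ traces(Q) — witness ⟨aaaa⟩

P's transition system — 9 states:
  s0 = a.a.(0 + 0 + 0 | 0) | (a.a.(0 | 0))\{b} :: -a-> s1, -a-> s2
  s1 = a.(0 + 0 + 0 | 0) | (a.a.(0 | 0))\{b} :: -a-> s3, -a-> s4
  s2 = a.a.(0 + 0 + 0 | 0) | (a.(0 | 0))\{b} :: -a-> s4, -a-> s5
  s3 = (0 + 0 + 0 | 0) | (a.a.(0 | 0))\{b} :: -a-> s6
  s4 = a.(0 + 0 + 0 | 0) | (a.(0 | 0))\{b} :: -a-> s6, -a-> s7
  s5 = a.a.(0 + 0 + 0 | 0) | (0 | 0)\{b} :: -a-> s7
  s6 = (0 + 0 + 0 | 0) | (a.(0 | 0))\{b} :: -a-> s8
  s7 = a.(0 + 0 + 0 | 0) | (0 | 0)\{b} :: -a-> s8
  s8 = (0 + 0 + 0 | 0) | (0 | 0)\{b} :: (no moves)
Q's transition system — 9 states:
  t0 = a.b.(0 + 0 + 0 | 0) | (a.a.(0 | 0))\{b} :: -a-> t1, -a-> t2
  t1 = a.b.(0 + 0 + 0 | 0) | (a.(0 | 0))\{b} :: -a-> t3, -a-> t4
  t2 = b.(0 + 0 + 0 | 0) | (a.a.(0 | 0))\{b} :: -a-> t4, -b-> t5
  t3 = a.b.(0 + 0 + 0 | 0) | (0 | 0)\{b} :: -a-> t6
  t4 = b.(0 + 0 + 0 | 0) | (a.(0 | 0))\{b} :: -a-> t6, -b-> t7
  t5 = (0 + 0 + 0 | 0) | (a.a.(0 | 0))\{b} :: -a-> t7
  t6 = b.(0 + 0 + 0 | 0) | (0 | 0)\{b} :: -b-> t8
  t7 = (0 + 0 + 0 | 0) | (a.(0 | 0))\{b} :: -a-> t8
  t8 = (0 + 0 + 0 | 0) | (0 | 0)\{b} :: (no moves)
Executing aaaa from P (initial set {s0}):
  [1] a ⇒ {s1, s2}
  [2] a ⇒ {s3, s4, s5}
  [3] a ⇒ {s6, s7}
  [4] a ⇒ {s8}
  — P admits the full trace.
Executing aaaa from Q (initial set {t0}):
  [1] a ⇒ {t1, t2}
  [2] a ⇒ {t3, t4}
  [3] a ⇒ {t6}
  [4] a ⇒ no successor for Q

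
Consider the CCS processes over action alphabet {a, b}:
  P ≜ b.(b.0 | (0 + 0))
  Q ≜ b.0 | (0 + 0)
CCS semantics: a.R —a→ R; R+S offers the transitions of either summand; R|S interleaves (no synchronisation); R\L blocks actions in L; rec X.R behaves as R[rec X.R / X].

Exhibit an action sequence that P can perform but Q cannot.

P's transition system — 3 states:
  u0 = b.(b.0 | (0 + 0)) | -b-> u1
  u1 = b.0 | (0 + 0) | -b-> u2
  u2 = 0 | (0 + 0) | deadlocked
Q's transition system — 2 states:
  v0 = b.0 | (0 + 0) | -b-> v1
  v1 = 0 | (0 + 0) | deadlocked
Trace ⟨bb⟩ through P, begin at {u0}:
  [1] b ⇒ {u1}
  [2] b ⇒ {u2}
  — P admits the full trace.
Trace ⟨bb⟩ through Q, begin at {v0}:
  [1] b ⇒ {v1}
  [2] b ⇒ ∅ (Q stuck)

bb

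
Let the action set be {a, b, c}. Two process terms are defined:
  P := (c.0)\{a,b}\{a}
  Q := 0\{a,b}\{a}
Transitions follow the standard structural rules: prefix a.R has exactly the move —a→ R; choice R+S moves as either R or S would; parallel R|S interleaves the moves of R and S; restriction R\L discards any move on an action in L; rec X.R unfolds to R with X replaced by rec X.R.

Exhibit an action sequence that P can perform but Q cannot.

c

P's transition system — 2 states:
  m0 = (c.0)\{a,b}\{a} ⊢ --c--▸ m1
  m1 = 0\{a,b}\{a} ⊢ ·
Q's transition system — 1 states:
  n0 = 0\{a,b}\{a} ⊢ ·
Trace ⟨c⟩ through P, begin at {m0}:
  step 1 (c): {m1}
  ✓ P
Trace ⟨c⟩ through Q, begin at {n0}:
  step 1 (c): ∅  — Q cannot continue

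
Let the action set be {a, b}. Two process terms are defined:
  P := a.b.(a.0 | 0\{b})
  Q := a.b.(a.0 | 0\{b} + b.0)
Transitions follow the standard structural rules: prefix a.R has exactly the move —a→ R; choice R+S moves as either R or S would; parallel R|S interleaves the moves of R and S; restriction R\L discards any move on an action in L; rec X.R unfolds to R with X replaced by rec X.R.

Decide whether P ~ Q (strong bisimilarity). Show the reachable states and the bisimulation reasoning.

Reachable graph of P (4 states):
  u0 = a.b.(a.0 | 0\{b}) :: --a--▸ u1
  u1 = b.(a.0 | 0\{b}) :: --b--▸ u2
  u2 = a.0 | 0\{b} :: --a--▸ u3
  u3 = 0 | 0\{b} :: ∅
Reachable graph of Q (5 states):
  v0 = a.b.(a.0 | 0\{b} + b.0) :: --a--▸ v1
  v1 = b.(a.0 | 0\{b} + b.0) :: --b--▸ v2
  v2 = a.0 | 0\{b} + b.0 :: --a--▸ v3, --b--▸ v4
  v3 = 0 | 0\{b} :: ∅
  v4 = 0 :: ∅
Partition-refinement fixed point:
  B0 = {u0}
  B1 = {u1}
  B2 = {u2}
  B3 = {u3, v3, v4}
  B4 = {v0}
  B5 = {v1}
  B6 = {v2}
u0 ∈ B0, v0 ∈ B4 → different blocks

P ≁ Q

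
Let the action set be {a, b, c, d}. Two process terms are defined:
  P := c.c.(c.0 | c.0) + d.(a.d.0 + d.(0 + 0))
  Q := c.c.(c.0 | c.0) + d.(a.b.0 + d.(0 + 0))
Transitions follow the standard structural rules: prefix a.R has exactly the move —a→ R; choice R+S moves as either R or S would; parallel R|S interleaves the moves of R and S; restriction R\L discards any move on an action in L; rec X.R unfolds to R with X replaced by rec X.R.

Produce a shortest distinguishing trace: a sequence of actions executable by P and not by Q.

P's transition system — 10 states:
  u0 = c.c.(c.0 | c.0) + d.(a.d.0 + d.(0 + 0)) → --c--▸ u1, --d--▸ u2
  u1 = c.(c.0 | c.0) → --c--▸ u3
  u2 = a.d.0 + d.(0 + 0) → --a--▸ u4, --d--▸ u5
  u3 = c.0 | c.0 → --c--▸ u6, --c--▸ u7
  u4 = d.0 → --d--▸ u8
  u5 = 0 + 0 → ·
  u6 = 0 | c.0 → --c--▸ u9
  u7 = c.0 | 0 → --c--▸ u9
  u8 = 0 → ·
  u9 = 0 | 0 → ·
Q's transition system — 10 states:
  v0 = c.c.(c.0 | c.0) + d.(a.b.0 + d.(0 + 0)) → --c--▸ v1, --d--▸ v2
  v1 = c.(c.0 | c.0) → --c--▸ v3
  v2 = a.b.0 + d.(0 + 0) → --a--▸ v4, --d--▸ v5
  v3 = c.0 | c.0 → --c--▸ v6, --c--▸ v7
  v4 = b.0 → --b--▸ v8
  v5 = 0 + 0 → ·
  v6 = 0 | c.0 → --c--▸ v9
  v7 = c.0 | 0 → --c--▸ v9
  v8 = 0 → ·
  v9 = 0 | 0 → ·
Executing dad from P (initial set {u0}):
  [1] d ⇒ {u2}
  [2] a ⇒ {u4}
  [3] d ⇒ {u8}
  — P admits the full trace.
Executing dad from Q (initial set {v0}):
  [1] d ⇒ {v2}
  [2] a ⇒ {v4}
  [3] d ⇒ no successor for Q

dad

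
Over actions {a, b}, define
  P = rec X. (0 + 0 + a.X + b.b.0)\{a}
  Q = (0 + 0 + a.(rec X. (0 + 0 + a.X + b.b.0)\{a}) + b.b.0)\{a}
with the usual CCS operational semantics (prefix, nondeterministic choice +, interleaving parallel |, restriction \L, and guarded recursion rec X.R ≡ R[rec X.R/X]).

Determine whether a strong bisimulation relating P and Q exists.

bisimilar

LTS(P): 3 reachable states
  s0 = rec X. (0 + 0 + a.X + b.b.0)\{a} | -b-> s1
  s1 = (b.0)\{a} | -b-> s2
  s2 = 0\{a} | stopped
LTS(Q): 3 reachable states
  t0 = (0 + 0 + a.(rec X. (0 + 0 + a.X + b.b.0)\{a}) + b.b.0)\{a} | -b-> t1
  t1 = (b.0)\{a} | -b-> t2
  t2 = 0\{a} | stopped
Coarsest stable partition (strong bisimilarity classes):
  B0 = {s0, t0}
  B1 = {s1, t1}
  B2 = {s2, t2}
s0 ∈ B0, t0 ∈ B0 → same block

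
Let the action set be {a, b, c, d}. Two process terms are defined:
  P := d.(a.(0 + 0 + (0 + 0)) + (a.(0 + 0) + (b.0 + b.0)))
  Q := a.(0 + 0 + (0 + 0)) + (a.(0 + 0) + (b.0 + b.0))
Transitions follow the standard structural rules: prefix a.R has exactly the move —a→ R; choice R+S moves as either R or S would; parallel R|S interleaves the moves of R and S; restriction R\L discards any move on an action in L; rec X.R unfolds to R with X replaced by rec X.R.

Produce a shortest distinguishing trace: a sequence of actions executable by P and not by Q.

LTS(P): 5 reachable states
  u0 = d.(a.(0 + 0 + (0 + 0)) + (a.(0 + 0) + (b.0 + b.0))) | =d=> u1
  u1 = a.(0 + 0 + (0 + 0)) + (a.(0 + 0) + (b.0 + b.0)) | =a=> u2, =a=> u3, =b=> u4
  u2 = 0 + 0 | ·
  u3 = 0 + 0 + (0 + 0) | ·
  u4 = 0 | ·
LTS(Q): 4 reachable states
  v0 = a.(0 + 0 + (0 + 0)) + (a.(0 + 0) + (b.0 + b.0)) | =a=> v1, =a=> v2, =b=> v3
  v1 = 0 + 0 | ·
  v2 = 0 + 0 + (0 + 0) | ·
  v3 = 0 | ·
Executing d from P (initial set {u0}):
  [1] d ⇒ {u1}
  P completes σ.
Executing d from Q (initial set {v0}):
  [1] d ⇒ ∅ (Q stuck)

d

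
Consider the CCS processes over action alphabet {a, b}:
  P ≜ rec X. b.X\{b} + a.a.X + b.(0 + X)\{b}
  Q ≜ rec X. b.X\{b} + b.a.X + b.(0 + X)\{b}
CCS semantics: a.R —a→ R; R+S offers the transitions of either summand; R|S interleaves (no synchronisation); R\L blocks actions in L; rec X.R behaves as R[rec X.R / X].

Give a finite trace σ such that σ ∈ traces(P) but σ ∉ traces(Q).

P's transition system — 5 states:
  s0 = rec X. b.X\{b} + a.a.X + b.(0 + X)\{b} → --a--▸ s1, --b--▸ s2, --b--▸ s3
  s1 = a.(rec X. b.X\{b} + a.a.X + b.(0 + X)\{b}) → --a--▸ s0
  s2 = (0 + (rec X. b.X\{b} + a.a.X + b.(0 + X)\{b}))\{b} → --a--▸ s4
  s3 = (rec X. b.X\{b} + a.a.X + b.(0 + X)\{b})\{b} → --a--▸ s4
  s4 = (a.(rec X. b.X\{b} + a.a.X + b.(0 + X)\{b}))\{b} → --a--▸ s3
Q's transition system — 4 states:
  t0 = rec X. b.X\{b} + b.a.X + b.(0 + X)\{b} → --b--▸ t1, --b--▸ t2, --b--▸ t3
  t1 = (0 + (rec X. b.X\{b} + b.a.X + b.(0 + X)\{b}))\{b} → ·
  t2 = (rec X. b.X\{b} + b.a.X + b.(0 + X)\{b})\{b} → ·
  t3 = a.(rec X. b.X\{b} + b.a.X + b.(0 + X)\{b}) → --a--▸ t0
Executing a from P (initial set {s0}):
  after a @ step 1: {s1}
  P completes σ.
Executing a from Q (initial set {t0}):
  after a @ step 1: no successor for Q

a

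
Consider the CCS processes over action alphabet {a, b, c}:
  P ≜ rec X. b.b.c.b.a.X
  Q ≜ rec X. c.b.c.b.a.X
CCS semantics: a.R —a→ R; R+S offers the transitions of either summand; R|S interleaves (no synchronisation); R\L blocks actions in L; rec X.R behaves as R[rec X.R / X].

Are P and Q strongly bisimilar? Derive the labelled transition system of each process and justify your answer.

LTS(P): 5 reachable states
  m0 = rec X. b.b.c.b.a.X ⊢ -b-> m1
  m1 = b.c.b.a.(rec X. b.b.c.b.a.X) ⊢ -b-> m2
  m2 = c.b.a.(rec X. b.b.c.b.a.X) ⊢ -c-> m3
  m3 = b.a.(rec X. b.b.c.b.a.X) ⊢ -b-> m4
  m4 = a.(rec X. b.b.c.b.a.X) ⊢ -a-> m0
LTS(Q): 5 reachable states
  n0 = rec X. c.b.c.b.a.X ⊢ -c-> n1
  n1 = b.c.b.a.(rec X. c.b.c.b.a.X) ⊢ -b-> n2
  n2 = c.b.a.(rec X. c.b.c.b.a.X) ⊢ -c-> n3
  n3 = b.a.(rec X. c.b.c.b.a.X) ⊢ -b-> n4
  n4 = a.(rec X. c.b.c.b.a.X) ⊢ -a-> n0
Coarsest stable partition (strong bisimilarity classes):
  B0 = {m0}
  B1 = {m1}
  B2 = {m2}
  B3 = {m3}
  B4 = {m4}
  B5 = {n0}
  B6 = {n1}
  B7 = {n2}
  B8 = {n3}
  B9 = {n4}
m0 ∈ B0, n0 ∈ B5 → different blocks

P ≁ Q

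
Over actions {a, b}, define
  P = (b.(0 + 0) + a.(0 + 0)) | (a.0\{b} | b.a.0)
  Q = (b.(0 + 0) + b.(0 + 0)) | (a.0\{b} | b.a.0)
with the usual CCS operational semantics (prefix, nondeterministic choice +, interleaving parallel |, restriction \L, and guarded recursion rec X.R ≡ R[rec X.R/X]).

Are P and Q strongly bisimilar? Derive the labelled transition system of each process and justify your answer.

LTS(P): 12 reachable states
  u0 = (b.(0 + 0) + a.(0 + 0)) | (a.0\{b} | b.a.0) | —a→ u1, —a→ u2, —b→ u1, —b→ u3
  u1 = (0 + 0) | (a.0\{b} | b.a.0) | —a→ u4, —b→ u5
  u2 = (b.(0 + 0) + a.(0 + 0)) | (0\{b} | b.a.0) | —a→ u4, —b→ u4, —b→ u6
  u3 = (b.(0 + 0) + a.(0 + 0)) | (a.0\{b} | a.0) | —a→ u5, —a→ u6, —a→ u7, —b→ u5
  u4 = (0 + 0) | (0\{b} | b.a.0) | —b→ u8
  u5 = (0 + 0) | (a.0\{b} | a.0) | —a→ u8, —a→ u9
  u6 = (b.(0 + 0) + a.(0 + 0)) | (0\{b} | a.0) | —a→ u10, —a→ u8, —b→ u8
  u7 = (b.(0 + 0) + a.(0 + 0)) | (a.0\{b} | 0) | —a→ u10, —a→ u9, —b→ u9
  u8 = (0 + 0) | (0\{b} | a.0) | —a→ u11
  u9 = (0 + 0) | (a.0\{b} | 0) | —a→ u11
  u10 = (b.(0 + 0) + a.(0 + 0)) | (0\{b} | 0) | —a→ u11, —b→ u11
  u11 = (0 + 0) | (0\{b} | 0) | deadlocked
LTS(Q): 12 reachable states
  v0 = (b.(0 + 0) + b.(0 + 0)) | (a.0\{b} | b.a.0) | —a→ v1, —b→ v2, —b→ v3
  v1 = (b.(0 + 0) + b.(0 + 0)) | (0\{b} | b.a.0) | —b→ v4, —b→ v5
  v2 = (0 + 0) | (a.0\{b} | b.a.0) | —a→ v4, —b→ v6
  v3 = (b.(0 + 0) + b.(0 + 0)) | (a.0\{b} | a.0) | —a→ v5, —a→ v7, —b→ v6
  v4 = (0 + 0) | (0\{b} | b.a.0) | —b→ v8
  v5 = (b.(0 + 0) + b.(0 + 0)) | (0\{b} | a.0) | —a→ v9, —b→ v8
  v6 = (0 + 0) | (a.0\{b} | a.0) | —a→ v10, —a→ v8
  v7 = (b.(0 + 0) + b.(0 + 0)) | (a.0\{b} | 0) | —a→ v9, —b→ v10
  v8 = (0 + 0) | (0\{b} | a.0) | —a→ v11
  v9 = (b.(0 + 0) + b.(0 + 0)) | (0\{b} | 0) | —b→ v11
  v10 = (0 + 0) | (a.0\{b} | 0) | —a→ v11
  v11 = (0 + 0) | (0\{b} | 0) | deadlocked
Coarsest stable partition (strong bisimilarity classes):
  B0 = {u0}
  B1 = {u1, v2}
  B2 = {u4, v4}
  B3 = {u8, u9, v10, v8}
  B4 = {u11, v11}
  B5 = {u5, v6}
  B6 = {u3}
  B7 = {u6, u7}
  B8 = {u10}
  B9 = {u2}
  B10 = {v0}
  B11 = {v3}
  B12 = {v5, v7}
  B13 = {v9}
  B14 = {v1}
u0 ∈ B0, v0 ∈ B10 → different blocks

P ≁ Q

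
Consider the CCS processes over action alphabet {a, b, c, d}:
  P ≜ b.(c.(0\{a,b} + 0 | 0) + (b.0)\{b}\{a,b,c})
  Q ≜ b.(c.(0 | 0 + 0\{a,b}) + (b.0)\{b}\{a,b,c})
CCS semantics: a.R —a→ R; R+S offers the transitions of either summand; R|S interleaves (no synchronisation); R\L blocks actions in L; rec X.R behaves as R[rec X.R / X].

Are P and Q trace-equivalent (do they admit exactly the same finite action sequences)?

LTS(P): 3 reachable states
  m0 = b.(c.(0\{a,b} + 0 | 0) + (b.0)\{b}\{a,b,c}) ⊢ -b-> m1
  m1 = c.(0\{a,b} + 0 | 0) + (b.0)\{b}\{a,b,c} ⊢ -c-> m2
  m2 = 0\{a,b} + 0 | 0 ⊢ (no moves)
LTS(Q): 3 reachable states
  n0 = b.(c.(0 | 0 + 0\{a,b}) + (b.0)\{b}\{a,b,c}) ⊢ -b-> n1
  n1 = c.(0 | 0 + 0\{a,b}) + (b.0)\{b}\{a,b,c} ⊢ -c-> n2
  n2 = 0 | 0 + 0\{a,b} ⊢ (no moves)
Partition-refinement fixed point:
  B0 = {m0, n0}
  B1 = {m1, n1}
  B2 = {m2, n2}
m0 ∈ B0, n0 ∈ B0 → same block
Bisimilar ⇒ trace-equivalent.

YES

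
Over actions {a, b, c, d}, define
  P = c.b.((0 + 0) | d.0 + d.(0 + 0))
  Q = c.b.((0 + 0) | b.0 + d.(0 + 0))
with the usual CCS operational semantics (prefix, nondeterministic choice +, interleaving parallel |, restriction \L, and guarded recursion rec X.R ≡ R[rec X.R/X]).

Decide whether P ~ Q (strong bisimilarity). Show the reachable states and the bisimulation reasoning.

P's transition system — 5 states:
  s0 = c.b.((0 + 0) | d.0 + d.(0 + 0)) has moves —c→ s1
  s1 = b.((0 + 0) | d.0 + d.(0 + 0)) has moves —b→ s2
  s2 = (0 + 0) | d.0 + d.(0 + 0) has moves —d→ s3, —d→ s4
  s3 = (0 + 0) | 0 has moves ·
  s4 = 0 + 0 has moves ·
Q's transition system — 5 states:
  t0 = c.b.((0 + 0) | b.0 + d.(0 + 0)) has moves —c→ t1
  t1 = b.((0 + 0) | b.0 + d.(0 + 0)) has moves —b→ t2
  t2 = (0 + 0) | b.0 + d.(0 + 0) has moves —b→ t3, —d→ t4
  t3 = (0 + 0) | 0 has moves ·
  t4 = 0 + 0 has moves ·
Coarsest stable partition (strong bisimilarity classes):
  B0 = {s0}
  B1 = {s1}
  B2 = {s2}
  B3 = {s3, s4, t3, t4}
  B4 = {t0}
  B5 = {t1}
  B6 = {t2}
s0 ∈ B0, t0 ∈ B4 → different blocks

NO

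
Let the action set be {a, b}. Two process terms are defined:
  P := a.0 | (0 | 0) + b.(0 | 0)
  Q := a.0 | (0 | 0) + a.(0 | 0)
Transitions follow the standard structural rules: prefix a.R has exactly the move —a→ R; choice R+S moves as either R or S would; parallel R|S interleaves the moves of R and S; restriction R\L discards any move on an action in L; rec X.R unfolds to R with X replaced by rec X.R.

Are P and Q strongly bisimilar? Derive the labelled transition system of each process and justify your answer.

NO

LTS(P): 3 reachable states
  s0 = a.0 | (0 | 0) + b.(0 | 0) ⊢ --a--▸ s1, --b--▸ s2
  s1 = 0 | (0 | 0) ⊢ stopped
  s2 = 0 | 0 ⊢ stopped
LTS(Q): 3 reachable states
  t0 = a.0 | (0 | 0) + a.(0 | 0) ⊢ --a--▸ t1, --a--▸ t2
  t1 = 0 | (0 | 0) ⊢ stopped
  t2 = 0 | 0 ⊢ stopped
Bisimilarity quotient blocks:
  B0 = {s0}
  B1 = {s1, s2, t1, t2}
  B2 = {t0}
s0 ∈ B0, t0 ∈ B2 → different blocks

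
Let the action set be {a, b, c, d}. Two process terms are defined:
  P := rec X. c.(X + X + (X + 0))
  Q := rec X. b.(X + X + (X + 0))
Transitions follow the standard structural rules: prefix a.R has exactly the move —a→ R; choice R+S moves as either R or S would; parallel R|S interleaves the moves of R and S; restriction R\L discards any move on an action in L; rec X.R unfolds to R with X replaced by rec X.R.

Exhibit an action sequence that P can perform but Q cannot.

c

Reachable graph of P (2 states):
  m0 = rec X. c.(X + X + (X + 0)) :: =c=> m1
  m1 = (rec X. c.(X + X + (X + 0))) + (rec X. c.(X + X + (X + 0))) + ((rec X. c.(X + X + (X + 0))) + 0) :: =c=> m1
Reachable graph of Q (2 states):
  n0 = rec X. b.(X + X + (X + 0)) :: =b=> n1
  n1 = (rec X. b.(X + X + (X + 0))) + (rec X. b.(X + X + (X + 0))) + ((rec X. b.(X + X + (X + 0))) + 0) :: =b=> n1
Trace ⟨c⟩ through P, begin at {m0}:
  after c @ step 1: {m1}
  — P admits the full trace.
Trace ⟨c⟩ through Q, begin at {n0}:
  after c @ step 1: ∅  — Q cannot continue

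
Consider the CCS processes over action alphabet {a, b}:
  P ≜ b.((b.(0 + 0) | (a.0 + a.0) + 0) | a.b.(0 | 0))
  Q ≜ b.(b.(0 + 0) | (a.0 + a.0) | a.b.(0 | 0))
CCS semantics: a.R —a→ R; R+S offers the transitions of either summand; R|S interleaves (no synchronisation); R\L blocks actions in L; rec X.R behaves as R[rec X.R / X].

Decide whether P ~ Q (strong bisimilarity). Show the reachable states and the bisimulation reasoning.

P ~ Q

P's transition system — 13 states:
  m0 = b.((b.(0 + 0) | (a.0 + a.0) + 0) | a.b.(0 | 0)) has moves —b→ m1
  m1 = (b.(0 + 0) | (a.0 + a.0) + 0) | a.b.(0 | 0) has moves —a→ m2, —a→ m3, —b→ m4
  m2 = (b.(0 + 0) | (a.0 + a.0) + 0) | b.(0 | 0) has moves —a→ m5, —b→ m6, —b→ m7
  m3 = b.(0 + 0) | 0 | a.b.(0 | 0) has moves —a→ m5, —b→ m8
  m4 = (0 + 0) | (a.0 + a.0) | a.b.(0 | 0) has moves —a→ m6, —a→ m8
  m5 = b.(0 + 0) | 0 | b.(0 | 0) has moves —b→ m10, —b→ m9
  m6 = (0 + 0) | (a.0 + a.0) | b.(0 | 0) has moves —a→ m9, —b→ m11
  m7 = (b.(0 + 0) | (a.0 + a.0) + 0) | (0 | 0) has moves —a→ m10, —b→ m11
  m8 = (0 + 0) | 0 | a.b.(0 | 0) has moves —a→ m9
  m9 = (0 + 0) | 0 | b.(0 | 0) has moves —b→ m12
  m10 = b.(0 + 0) | 0 | (0 | 0) has moves —b→ m12
  m11 = (0 + 0) | (a.0 + a.0) | (0 | 0) has moves —a→ m12
  m12 = (0 + 0) | 0 | (0 | 0) has moves ∅
Q's transition system — 13 states:
  n0 = b.(b.(0 + 0) | (a.0 + a.0) | a.b.(0 | 0)) has moves —b→ n1
  n1 = b.(0 + 0) | (a.0 + a.0) | a.b.(0 | 0) has moves —a→ n2, —a→ n3, —b→ n4
  n2 = b.(0 + 0) | (a.0 + a.0) | b.(0 | 0) has moves —a→ n5, —b→ n6, —b→ n7
  n3 = b.(0 + 0) | 0 | a.b.(0 | 0) has moves —a→ n5, —b→ n8
  n4 = (0 + 0) | (a.0 + a.0) | a.b.(0 | 0) has moves —a→ n6, —a→ n8
  n5 = b.(0 + 0) | 0 | b.(0 | 0) has moves —b→ n10, —b→ n9
  n6 = (0 + 0) | (a.0 + a.0) | b.(0 | 0) has moves —a→ n9, —b→ n11
  n7 = b.(0 + 0) | (a.0 + a.0) | (0 | 0) has moves —a→ n10, —b→ n11
  n8 = (0 + 0) | 0 | a.b.(0 | 0) has moves —a→ n9
  n9 = (0 + 0) | 0 | b.(0 | 0) has moves —b→ n12
  n10 = b.(0 + 0) | 0 | (0 | 0) has moves —b→ n12
  n11 = (0 + 0) | (a.0 + a.0) | (0 | 0) has moves —a→ n12
  n12 = (0 + 0) | 0 | (0 | 0) has moves ∅
Coarsest stable partition (strong bisimilarity classes):
  B0 = {m0, n0}
  B1 = {m1, n1}
  B2 = {m4, n4}
  B3 = {m8, n8}
  B4 = {m10, m9, n10, n9}
  B5 = {m12, n12}
  B6 = {m6, m7, n6, n7}
  B7 = {m11, n11}
  B8 = {m2, n2}
  B9 = {m5, n5}
  B10 = {m3, n3}
m0 ∈ B0, n0 ∈ B0 → same block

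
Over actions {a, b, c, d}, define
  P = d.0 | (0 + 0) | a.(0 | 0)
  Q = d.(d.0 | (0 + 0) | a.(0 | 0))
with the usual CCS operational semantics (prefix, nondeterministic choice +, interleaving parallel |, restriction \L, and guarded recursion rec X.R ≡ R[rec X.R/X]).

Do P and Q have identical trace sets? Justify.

NO — witness ⟨a⟩

P's transition system — 4 states:
  u0 = d.0 | (0 + 0) | a.(0 | 0) → =a=> u1, =d=> u2
  u1 = d.0 | (0 + 0) | (0 | 0) → =d=> u3
  u2 = 0 | (0 + 0) | a.(0 | 0) → =a=> u3
  u3 = 0 | (0 + 0) | (0 | 0) → ∅
Q's transition system — 5 states:
  v0 = d.(d.0 | (0 + 0) | a.(0 | 0)) → =d=> v1
  v1 = d.0 | (0 + 0) | a.(0 | 0) → =a=> v2, =d=> v3
  v2 = d.0 | (0 + 0) | (0 | 0) → =d=> v4
  v3 = 0 | (0 + 0) | a.(0 | 0) → =a=> v4
  v4 = 0 | (0 + 0) | (0 | 0) → ∅
Trace ⟨a⟩ through P, begin at {u0}:
  step 1 (a): {u1}
  P completes σ.
Trace ⟨a⟩ through Q, begin at {v0}:
  step 1 (a): no successor for Q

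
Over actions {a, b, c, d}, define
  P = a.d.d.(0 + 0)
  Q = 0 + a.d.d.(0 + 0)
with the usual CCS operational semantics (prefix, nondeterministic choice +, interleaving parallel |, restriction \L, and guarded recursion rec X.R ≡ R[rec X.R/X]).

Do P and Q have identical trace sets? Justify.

Reachable graph of P (4 states):
  u0 = a.d.d.(0 + 0) has moves -a-> u1
  u1 = d.d.(0 + 0) has moves -d-> u2
  u2 = d.(0 + 0) has moves -d-> u3
  u3 = 0 + 0 has moves stopped
Reachable graph of Q (4 states):
  v0 = 0 + a.d.d.(0 + 0) has moves -a-> v1
  v1 = d.d.(0 + 0) has moves -d-> v2
  v2 = d.(0 + 0) has moves -d-> v3
  v3 = 0 + 0 has moves stopped
Coarsest stable partition (strong bisimilarity classes):
  B0 = {u0, v0}
  B1 = {u1, v1}
  B2 = {u2, v2}
  B3 = {u3, v3}
u0 ∈ B0, v0 ∈ B0 → same block
Bisimilar ⇒ trace-equivalent.

traces(P) = traces(Q)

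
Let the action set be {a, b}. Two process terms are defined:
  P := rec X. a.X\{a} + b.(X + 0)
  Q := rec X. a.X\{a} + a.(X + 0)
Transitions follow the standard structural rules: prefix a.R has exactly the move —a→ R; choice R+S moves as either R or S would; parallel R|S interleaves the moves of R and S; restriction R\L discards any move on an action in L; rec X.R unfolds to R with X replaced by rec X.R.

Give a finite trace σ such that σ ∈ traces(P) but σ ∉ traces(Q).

LTS(P): 4 reachable states
  u0 = rec X. a.X\{a} + b.(X + 0) ⊢ -a-> u1, -b-> u2
  u1 = (rec X. a.X\{a} + b.(X + 0))\{a} ⊢ -b-> u3
  u2 = (rec X. a.X\{a} + b.(X + 0)) + 0 ⊢ -a-> u1, -b-> u2
  u3 = ((rec X. a.X\{a} + b.(X + 0)) + 0)\{a} ⊢ -b-> u3
LTS(Q): 3 reachable states
  v0 = rec X. a.X\{a} + a.(X + 0) ⊢ -a-> v1, -a-> v2
  v1 = (rec X. a.X\{a} + a.(X + 0)) + 0 ⊢ -a-> v1, -a-> v2
  v2 = (rec X. a.X\{a} + a.(X + 0))\{a} ⊢ deadlocked
Executing b from P (initial set {u0}):
  [1] b ⇒ {u2}
  ✓ P
Executing b from Q (initial set {v0}):
  [1] b ⇒ ∅  — Q cannot continue

b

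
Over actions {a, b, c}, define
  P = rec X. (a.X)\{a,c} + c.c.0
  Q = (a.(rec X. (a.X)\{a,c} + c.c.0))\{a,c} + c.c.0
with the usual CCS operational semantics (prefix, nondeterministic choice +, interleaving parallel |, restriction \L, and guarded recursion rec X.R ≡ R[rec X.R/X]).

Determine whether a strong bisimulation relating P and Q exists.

bisimilar

Reachable graph of P (3 states):
  p0 = rec X. (a.X)\{a,c} + c.c.0 has moves -c-> p1
  p1 = c.0 has moves -c-> p2
  p2 = 0 has moves ∅
Reachable graph of Q (3 states):
  q0 = (a.(rec X. (a.X)\{a,c} + c.c.0))\{a,c} + c.c.0 has moves -c-> q1
  q1 = c.0 has moves -c-> q2
  q2 = 0 has moves ∅
Bisimilarity quotient blocks:
  B0 = {p0, q0}
  B1 = {p1, q1}
  B2 = {p2, q2}
p0 ∈ B0, q0 ∈ B0 → same block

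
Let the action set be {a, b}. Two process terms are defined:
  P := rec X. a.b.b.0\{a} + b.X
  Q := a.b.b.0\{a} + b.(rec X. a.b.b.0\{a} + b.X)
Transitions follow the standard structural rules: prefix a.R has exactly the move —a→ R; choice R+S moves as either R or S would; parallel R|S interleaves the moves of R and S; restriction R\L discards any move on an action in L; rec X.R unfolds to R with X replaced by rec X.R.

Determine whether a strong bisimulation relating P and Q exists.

P ~ Q

Reachable graph of P (4 states):
  p0 = rec X. a.b.b.0\{a} + b.X | —a→ p1, —b→ p0
  p1 = b.b.0\{a} | —b→ p2
  p2 = b.0\{a} | —b→ p3
  p3 = 0\{a} | deadlocked
Reachable graph of Q (5 states):
  q0 = a.b.b.0\{a} + b.(rec X. a.b.b.0\{a} + b.X) | —a→ q1, —b→ q2
  q1 = b.b.0\{a} | —b→ q3
  q2 = rec X. a.b.b.0\{a} + b.X | —a→ q1, —b→ q2
  q3 = b.0\{a} | —b→ q4
  q4 = 0\{a} | deadlocked
Partition-refinement fixed point:
  B0 = {p0, q0, q2}
  B1 = {p1, q1}
  B2 = {p2, q3}
  B3 = {p3, q4}
p0 ∈ B0, q0 ∈ B0 → same block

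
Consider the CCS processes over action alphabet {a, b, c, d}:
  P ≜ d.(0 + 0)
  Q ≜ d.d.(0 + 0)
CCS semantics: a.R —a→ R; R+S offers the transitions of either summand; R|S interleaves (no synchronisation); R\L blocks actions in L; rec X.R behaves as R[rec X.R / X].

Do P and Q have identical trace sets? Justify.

NO — witness ⟨dd⟩

P's transition system — 2 states:
  p0 = d.(0 + 0) has moves ··d··> p1
  p1 = 0 + 0 has moves deadlocked
Q's transition system — 3 states:
  q0 = d.d.(0 + 0) has moves ··d··> q1
  q1 = d.(0 + 0) has moves ··d··> q2
  q2 = 0 + 0 has moves deadlocked
Run σ = ⟨dd⟩ on Q: start {q0}
  after d @ step 1: {q1}
  after d @ step 2: {q2}
  ✓ Q
Run σ = ⟨dd⟩ on P: start {p0}
  after d @ step 1: {p1}
  after d @ step 2: ∅ (P stuck)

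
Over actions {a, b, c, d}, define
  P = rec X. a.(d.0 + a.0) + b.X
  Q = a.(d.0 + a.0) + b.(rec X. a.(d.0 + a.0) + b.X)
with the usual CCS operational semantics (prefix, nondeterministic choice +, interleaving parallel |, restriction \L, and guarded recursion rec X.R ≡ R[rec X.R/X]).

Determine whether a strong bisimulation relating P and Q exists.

LTS(P): 3 reachable states
  m0 = rec X. a.(d.0 + a.0) + b.X → —a→ m1, —b→ m0
  m1 = d.0 + a.0 → —a→ m2, —d→ m2
  m2 = 0 → ·
LTS(Q): 4 reachable states
  n0 = a.(d.0 + a.0) + b.(rec X. a.(d.0 + a.0) + b.X) → —a→ n1, —b→ n2
  n1 = d.0 + a.0 → —a→ n3, —d→ n3
  n2 = rec X. a.(d.0 + a.0) + b.X → —a→ n1, —b→ n2
  n3 = 0 → ·
Partition-refinement fixed point:
  B0 = {m0, n0, n2}
  B1 = {m1, n1}
  B2 = {m2, n3}
m0 ∈ B0, n0 ∈ B0 → same block

bisimilar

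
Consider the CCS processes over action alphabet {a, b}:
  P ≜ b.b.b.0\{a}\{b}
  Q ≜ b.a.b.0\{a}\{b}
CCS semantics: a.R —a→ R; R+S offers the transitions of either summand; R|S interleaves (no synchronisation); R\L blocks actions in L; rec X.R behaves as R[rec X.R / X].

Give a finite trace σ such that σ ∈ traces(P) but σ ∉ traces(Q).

bb

P's transition system — 4 states:
  m0 = b.b.b.0\{a}\{b} :: --b--▸ m1
  m1 = b.b.0\{a}\{b} :: --b--▸ m2
  m2 = b.0\{a}\{b} :: --b--▸ m3
  m3 = 0\{a}\{b} :: deadlocked
Q's transition system — 4 states:
  n0 = b.a.b.0\{a}\{b} :: --b--▸ n1
  n1 = a.b.0\{a}\{b} :: --a--▸ n2
  n2 = b.0\{a}\{b} :: --b--▸ n3
  n3 = 0\{a}\{b} :: deadlocked
Executing bb from P (initial set {m0}):
  step 1 (b): {m1}
  step 2 (b): {m2}
  P completes σ.
Executing bb from Q (initial set {n0}):
  step 1 (b): {n1}
  step 2 (b): ∅ (Q stuck)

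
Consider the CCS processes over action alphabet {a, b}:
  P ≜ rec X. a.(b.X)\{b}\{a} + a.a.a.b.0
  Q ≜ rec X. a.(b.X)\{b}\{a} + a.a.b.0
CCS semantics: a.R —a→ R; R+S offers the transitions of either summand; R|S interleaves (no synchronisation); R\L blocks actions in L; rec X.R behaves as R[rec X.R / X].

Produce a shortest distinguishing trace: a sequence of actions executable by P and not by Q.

P's transition system — 6 states:
  u0 = rec X. a.(b.X)\{b}\{a} + a.a.a.b.0 :: -a-> u1, -a-> u2
  u1 = (b.(rec X. a.(b.X)\{b}\{a} + a.a.a.b.0))\{b}\{a} :: ∅
  u2 = a.a.b.0 :: -a-> u3
  u3 = a.b.0 :: -a-> u4
  u4 = b.0 :: -b-> u5
  u5 = 0 :: ∅
Q's transition system — 5 states:
  v0 = rec X. a.(b.X)\{b}\{a} + a.a.b.0 :: -a-> v1, -a-> v2
  v1 = (b.(rec X. a.(b.X)\{b}\{a} + a.a.b.0))\{b}\{a} :: ∅
  v2 = a.b.0 :: -a-> v3
  v3 = b.0 :: -b-> v4
  v4 = 0 :: ∅
Executing aaa from P (initial set {u0}):
  after a @ step 1: {u1, u2}
  after a @ step 2: {u3}
  after a @ step 3: {u4}
  — P admits the full trace.
Executing aaa from Q (initial set {v0}):
  after a @ step 1: {v1, v2}
  after a @ step 2: {v3}
  after a @ step 3: ∅  — Q cannot continue

aaa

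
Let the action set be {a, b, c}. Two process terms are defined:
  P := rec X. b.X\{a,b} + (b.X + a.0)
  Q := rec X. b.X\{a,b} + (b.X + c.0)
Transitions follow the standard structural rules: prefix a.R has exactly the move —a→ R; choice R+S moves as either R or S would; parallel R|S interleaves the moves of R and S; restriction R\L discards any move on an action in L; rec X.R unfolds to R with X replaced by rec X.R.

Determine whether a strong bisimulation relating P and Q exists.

Reachable graph of P (3 states):
  u0 = rec X. b.X\{a,b} + (b.X + a.0) has moves -a-> u1, -b-> u0, -b-> u2
  u1 = 0 has moves deadlocked
  u2 = (rec X. b.X\{a,b} + (b.X + a.0))\{a,b} has moves deadlocked
Reachable graph of Q (4 states):
  v0 = rec X. b.X\{a,b} + (b.X + c.0) has moves -b-> v0, -b-> v1, -c-> v2
  v1 = (rec X. b.X\{a,b} + (b.X + c.0))\{a,b} has moves -c-> v3
  v2 = 0 has moves deadlocked
  v3 = 0\{a,b} has moves deadlocked
Bisimilarity quotient blocks:
  B0 = {u0}
  B1 = {u1, u2, v2, v3}
  B2 = {v0}
  B3 = {v1}
u0 ∈ B0, v0 ∈ B2 → different blocks

P ≁ Q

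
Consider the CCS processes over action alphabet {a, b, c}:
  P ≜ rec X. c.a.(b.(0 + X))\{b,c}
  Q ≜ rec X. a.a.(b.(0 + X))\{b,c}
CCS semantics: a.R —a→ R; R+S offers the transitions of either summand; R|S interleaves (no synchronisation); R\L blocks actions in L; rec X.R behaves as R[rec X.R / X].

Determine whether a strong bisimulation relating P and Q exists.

P ≁ Q

P's transition system — 3 states:
  m0 = rec X. c.a.(b.(0 + X))\{b,c} has moves -c-> m1
  m1 = a.(b.(0 + (rec X. c.a.(b.(0 + X))\{b,c})))\{b,c} has moves -a-> m2
  m2 = (b.(0 + (rec X. c.a.(b.(0 + X))\{b,c})))\{b,c} has moves stopped
Q's transition system — 3 states:
  n0 = rec X. a.a.(b.(0 + X))\{b,c} has moves -a-> n1
  n1 = a.(b.(0 + (rec X. a.a.(b.(0 + X))\{b,c})))\{b,c} has moves -a-> n2
  n2 = (b.(0 + (rec X. a.a.(b.(0 + X))\{b,c})))\{b,c} has moves stopped
Partition-refinement fixed point:
  B0 = {m0}
  B1 = {m1, n1}
  B2 = {m2, n2}
  B3 = {n0}
m0 ∈ B0, n0 ∈ B3 → different blocks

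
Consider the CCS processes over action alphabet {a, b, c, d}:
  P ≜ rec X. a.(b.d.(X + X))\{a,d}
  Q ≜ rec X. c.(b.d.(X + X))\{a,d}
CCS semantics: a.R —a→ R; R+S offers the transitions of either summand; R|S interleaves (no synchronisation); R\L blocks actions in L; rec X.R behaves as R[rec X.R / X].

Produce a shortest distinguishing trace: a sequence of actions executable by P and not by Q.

a

LTS(P): 3 reachable states
  m0 = rec X. a.(b.d.(X + X))\{a,d} ⊢ --a--▸ m1
  m1 = (b.d.((rec X. a.(b.d.(X + X))\{a,d}) + (rec X. a.(b.d.(X + X))\{a,d})))\{a,d} ⊢ --b--▸ m2
  m2 = (d.((rec X. a.(b.d.(X + X))\{a,d}) + (rec X. a.(b.d.(X + X))\{a,d})))\{a,d} ⊢ ∅
LTS(Q): 3 reachable states
  n0 = rec X. c.(b.d.(X + X))\{a,d} ⊢ --c--▸ n1
  n1 = (b.d.((rec X. c.(b.d.(X + X))\{a,d}) + (rec X. c.(b.d.(X + X))\{a,d})))\{a,d} ⊢ --b--▸ n2
  n2 = (d.((rec X. c.(b.d.(X + X))\{a,d}) + (rec X. c.(b.d.(X + X))\{a,d})))\{a,d} ⊢ ∅
Executing a from P (initial set {m0}):
  step 1 (a): {m1}
  ✓ P
Executing a from Q (initial set {n0}):
  step 1 (a): ∅ (Q stuck)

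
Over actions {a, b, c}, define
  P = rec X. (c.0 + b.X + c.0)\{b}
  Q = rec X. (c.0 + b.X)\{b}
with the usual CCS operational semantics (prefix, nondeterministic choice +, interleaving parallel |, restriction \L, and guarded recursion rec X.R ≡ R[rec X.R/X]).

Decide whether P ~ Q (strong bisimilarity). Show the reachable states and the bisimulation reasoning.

P's transition system — 2 states:
  m0 = rec X. (c.0 + b.X + c.0)\{b} :: -c-> m1
  m1 = 0\{b} :: stopped
Q's transition system — 2 states:
  n0 = rec X. (c.0 + b.X)\{b} :: -c-> n1
  n1 = 0\{b} :: stopped
Partition-refinement fixed point:
  B0 = {m0, n0}
  B1 = {m1, n1}
m0 ∈ B0, n0 ∈ B0 → same block

YES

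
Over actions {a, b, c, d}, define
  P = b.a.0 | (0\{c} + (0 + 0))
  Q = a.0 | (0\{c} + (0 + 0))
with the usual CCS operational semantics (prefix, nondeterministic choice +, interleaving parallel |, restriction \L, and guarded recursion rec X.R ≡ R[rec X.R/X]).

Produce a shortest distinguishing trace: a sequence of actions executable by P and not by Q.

b

LTS(P): 3 reachable states
  p0 = b.a.0 | (0\{c} + (0 + 0)) → --b--▸ p1
  p1 = a.0 | (0\{c} + (0 + 0)) → --a--▸ p2
  p2 = 0 | (0\{c} + (0 + 0)) → (no moves)
LTS(Q): 2 reachable states
  q0 = a.0 | (0\{c} + (0 + 0)) → --a--▸ q1
  q1 = 0 | (0\{c} + (0 + 0)) → (no moves)
Run σ = ⟨b⟩ on P: start {p0}
  [1] b ⇒ {p1}
  — P admits the full trace.
Run σ = ⟨b⟩ on Q: start {q0}
  [1] b ⇒ ∅  — Q cannot continue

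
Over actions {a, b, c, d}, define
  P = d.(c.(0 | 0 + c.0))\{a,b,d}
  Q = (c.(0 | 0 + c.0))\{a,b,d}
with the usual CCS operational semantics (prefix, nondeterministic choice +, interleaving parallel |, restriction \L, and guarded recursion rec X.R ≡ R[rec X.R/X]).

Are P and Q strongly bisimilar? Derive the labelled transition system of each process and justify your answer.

Reachable graph of P (4 states):
  m0 = d.(c.(0 | 0 + c.0))\{a,b,d} → --d--▸ m1
  m1 = (c.(0 | 0 + c.0))\{a,b,d} → --c--▸ m2
  m2 = (0 | 0 + c.0)\{a,b,d} → --c--▸ m3
  m3 = 0\{a,b,d} → ∅
Reachable graph of Q (3 states):
  n0 = (c.(0 | 0 + c.0))\{a,b,d} → --c--▸ n1
  n1 = (0 | 0 + c.0)\{a,b,d} → --c--▸ n2
  n2 = 0\{a,b,d} → ∅
Bisimilarity quotient blocks:
  B0 = {m0}
  B1 = {m1, n0}
  B2 = {m2, n1}
  B3 = {m3, n2}
m0 ∈ B0, n0 ∈ B1 → different blocks

P ≁ Q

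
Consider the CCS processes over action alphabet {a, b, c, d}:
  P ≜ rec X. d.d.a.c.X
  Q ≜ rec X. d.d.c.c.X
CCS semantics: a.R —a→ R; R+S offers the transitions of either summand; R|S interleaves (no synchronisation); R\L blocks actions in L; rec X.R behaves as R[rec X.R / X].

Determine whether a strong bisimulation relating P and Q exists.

not bisimilar

Reachable graph of P (4 states):
  m0 = rec X. d.d.a.c.X has moves ··d··> m1
  m1 = d.a.c.(rec X. d.d.a.c.X) has moves ··d··> m2
  m2 = a.c.(rec X. d.d.a.c.X) has moves ··a··> m3
  m3 = c.(rec X. d.d.a.c.X) has moves ··c··> m0
Reachable graph of Q (4 states):
  n0 = rec X. d.d.c.c.X has moves ··d··> n1
  n1 = d.c.c.(rec X. d.d.c.c.X) has moves ··d··> n2
  n2 = c.c.(rec X. d.d.c.c.X) has moves ··c··> n3
  n3 = c.(rec X. d.d.c.c.X) has moves ··c··> n0
Partition-refinement fixed point:
  B0 = {m0}
  B1 = {m1}
  B2 = {m2}
  B3 = {m3}
  B4 = {n0}
  B5 = {n1}
  B6 = {n2}
  B7 = {n3}
m0 ∈ B0, n0 ∈ B4 → different blocks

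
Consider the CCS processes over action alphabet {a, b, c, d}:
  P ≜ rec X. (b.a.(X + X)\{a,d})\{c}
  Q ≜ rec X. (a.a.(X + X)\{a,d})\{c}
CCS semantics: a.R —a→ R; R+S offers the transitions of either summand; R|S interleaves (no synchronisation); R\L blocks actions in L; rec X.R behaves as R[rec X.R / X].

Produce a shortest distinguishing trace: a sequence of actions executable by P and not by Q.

P's transition system — 4 states:
  u0 = rec X. (b.a.(X + X)\{a,d})\{c} | --b--▸ u1
  u1 = (a.((rec X. (b.a.(X + X)\{a,d})\{c}) + (rec X. (b.a.(X + X)\{a,d})\{c}))\{a,d})\{c} | --a--▸ u2
  u2 = ((rec X. (b.a.(X + X)\{a,d})\{c}) + (rec X. (b.a.(X + X)\{a,d})\{c}))\{a,d}\{c} | --b--▸ u3
  u3 = (a.((rec X. (b.a.(X + X)\{a,d})\{c}) + (rec X. (b.a.(X + X)\{a,d})\{c}))\{a,d})\{c}\{a,d}\{c} | ∅
Q's transition system — 3 states:
  v0 = rec X. (a.a.(X + X)\{a,d})\{c} | --a--▸ v1
  v1 = (a.((rec X. (a.a.(X + X)\{a,d})\{c}) + (rec X. (a.a.(X + X)\{a,d})\{c}))\{a,d})\{c} | --a--▸ v2
  v2 = ((rec X. (a.a.(X + X)\{a,d})\{c}) + (rec X. (a.a.(X + X)\{a,d})\{c}))\{a,d}\{c} | ∅
Trace ⟨b⟩ through P, begin at {u0}:
  [1] b ⇒ {u1}
  ✓ P
Trace ⟨b⟩ through Q, begin at {v0}:
  [1] b ⇒ ∅  — Q cannot continue

b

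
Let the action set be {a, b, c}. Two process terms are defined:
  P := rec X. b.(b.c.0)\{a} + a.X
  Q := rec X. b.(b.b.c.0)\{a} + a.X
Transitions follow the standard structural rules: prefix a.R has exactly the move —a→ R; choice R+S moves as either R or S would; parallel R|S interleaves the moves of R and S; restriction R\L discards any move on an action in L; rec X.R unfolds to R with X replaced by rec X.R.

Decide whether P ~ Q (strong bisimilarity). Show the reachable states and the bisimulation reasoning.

Reachable graph of P (4 states):
  s0 = rec X. b.(b.c.0)\{a} + a.X has moves —a→ s0, —b→ s1
  s1 = (b.c.0)\{a} has moves —b→ s2
  s2 = (c.0)\{a} has moves —c→ s3
  s3 = 0\{a} has moves deadlocked
Reachable graph of Q (5 states):
  t0 = rec X. b.(b.b.c.0)\{a} + a.X has moves —a→ t0, —b→ t1
  t1 = (b.b.c.0)\{a} has moves —b→ t2
  t2 = (b.c.0)\{a} has moves —b→ t3
  t3 = (c.0)\{a} has moves —c→ t4
  t4 = 0\{a} has moves deadlocked
Coarsest stable partition (strong bisimilarity classes):
  B0 = {s0}
  B1 = {s1, t2}
  B2 = {s2, t3}
  B3 = {s3, t4}
  B4 = {t0}
  B5 = {t1}
s0 ∈ B0, t0 ∈ B4 → different blocks

not bisimilar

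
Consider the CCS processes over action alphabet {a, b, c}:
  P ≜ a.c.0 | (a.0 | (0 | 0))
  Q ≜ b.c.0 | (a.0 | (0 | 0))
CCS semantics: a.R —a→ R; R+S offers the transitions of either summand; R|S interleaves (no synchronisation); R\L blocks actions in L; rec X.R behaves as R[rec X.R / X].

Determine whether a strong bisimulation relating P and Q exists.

Reachable graph of P (6 states):
  m0 = a.c.0 | (a.0 | (0 | 0)) | ··a··> m1, ··a··> m2
  m1 = a.c.0 | (0 | (0 | 0)) | ··a··> m3
  m2 = c.0 | (a.0 | (0 | 0)) | ··a··> m3, ··c··> m4
  m3 = c.0 | (0 | (0 | 0)) | ··c··> m5
  m4 = 0 | (a.0 | (0 | 0)) | ··a··> m5
  m5 = 0 | (0 | (0 | 0)) | stopped
Reachable graph of Q (6 states):
  n0 = b.c.0 | (a.0 | (0 | 0)) | ··a··> n1, ··b··> n2
  n1 = b.c.0 | (0 | (0 | 0)) | ··b··> n3
  n2 = c.0 | (a.0 | (0 | 0)) | ··a··> n3, ··c··> n4
  n3 = c.0 | (0 | (0 | 0)) | ··c··> n5
  n4 = 0 | (a.0 | (0 | 0)) | ··a··> n5
  n5 = 0 | (0 | (0 | 0)) | stopped
Partition-refinement fixed point:
  B0 = {m0}
  B1 = {m2, n2}
  B2 = {m3, n3}
  B3 = {m5, n5}
  B4 = {m4, n4}
  B5 = {m1}
  B6 = {n0}
  B7 = {n1}
m0 ∈ B0, n0 ∈ B6 → different blocks

P ≁ Q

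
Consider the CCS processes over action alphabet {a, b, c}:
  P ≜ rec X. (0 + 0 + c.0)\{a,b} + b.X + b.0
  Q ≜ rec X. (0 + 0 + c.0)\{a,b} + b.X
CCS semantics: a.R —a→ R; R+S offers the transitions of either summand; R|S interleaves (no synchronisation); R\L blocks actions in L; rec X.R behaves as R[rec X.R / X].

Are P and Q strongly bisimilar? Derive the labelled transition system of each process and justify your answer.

not bisimilar

P's transition system — 3 states:
  u0 = rec X. (0 + 0 + c.0)\{a,b} + b.X + b.0 has moves —b→ u0, —b→ u1, —c→ u2
  u1 = 0 has moves (no moves)
  u2 = 0\{a,b} has moves (no moves)
Q's transition system — 2 states:
  v0 = rec X. (0 + 0 + c.0)\{a,b} + b.X has moves —b→ v0, —c→ v1
  v1 = 0\{a,b} has moves (no moves)
Bisimilarity quotient blocks:
  B0 = {u0}
  B1 = {u1, u2, v1}
  B2 = {v0}
u0 ∈ B0, v0 ∈ B2 → different blocks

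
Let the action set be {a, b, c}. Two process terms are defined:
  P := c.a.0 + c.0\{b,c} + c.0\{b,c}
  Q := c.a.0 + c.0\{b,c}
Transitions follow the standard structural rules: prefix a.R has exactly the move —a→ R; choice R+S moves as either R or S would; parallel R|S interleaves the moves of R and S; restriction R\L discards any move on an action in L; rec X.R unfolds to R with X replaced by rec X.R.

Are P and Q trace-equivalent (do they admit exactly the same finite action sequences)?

trace-equivalent

Reachable graph of P (4 states):
  s0 = c.a.0 + c.0\{b,c} + c.0\{b,c} :: -c-> s1, -c-> s2
  s1 = 0\{b,c} :: deadlocked
  s2 = a.0 :: -a-> s3
  s3 = 0 :: deadlocked
Reachable graph of Q (4 states):
  t0 = c.a.0 + c.0\{b,c} :: -c-> t1, -c-> t2
  t1 = 0\{b,c} :: deadlocked
  t2 = a.0 :: -a-> t3
  t3 = 0 :: deadlocked
Bisimilarity quotient blocks:
  B0 = {s0, t0}
  B1 = {s1, s3, t1, t3}
  B2 = {s2, t2}
s0 ∈ B0, t0 ∈ B0 → same block
Bisimilar ⇒ trace-equivalent.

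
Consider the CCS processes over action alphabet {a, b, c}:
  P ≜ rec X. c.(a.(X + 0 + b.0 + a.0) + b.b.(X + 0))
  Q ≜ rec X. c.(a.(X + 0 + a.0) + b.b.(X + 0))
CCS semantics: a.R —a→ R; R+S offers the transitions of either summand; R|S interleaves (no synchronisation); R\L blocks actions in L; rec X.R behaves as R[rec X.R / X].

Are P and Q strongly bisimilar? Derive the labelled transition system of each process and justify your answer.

Reachable graph of P (6 states):
  m0 = rec X. c.(a.(X + 0 + b.0 + a.0) + b.b.(X + 0)) has moves -c-> m1
  m1 = a.((rec X. c.(a.(X + 0 + b.0 + a.0) + b.b.(X + 0))) + 0 + b.0 + a.0) + b.b.((rec X. c.(a.(X + 0 + b.0 + a.0) + b.b.(X + 0))) + 0) has moves -a-> m2, -b-> m3
  m2 = (rec X. c.(a.(X + 0 + b.0 + a.0) + b.b.(X + 0))) + 0 + b.0 + a.0 has moves -a-> m4, -b-> m4, -c-> m1
  m3 = b.((rec X. c.(a.(X + 0 + b.0 + a.0) + b.b.(X + 0))) + 0) has moves -b-> m5
  m4 = 0 has moves ∅
  m5 = (rec X. c.(a.(X + 0 + b.0 + a.0) + b.b.(X + 0))) + 0 has moves -c-> m1
Reachable graph of Q (6 states):
  n0 = rec X. c.(a.(X + 0 + a.0) + b.b.(X + 0)) has moves -c-> n1
  n1 = a.((rec X. c.(a.(X + 0 + a.0) + b.b.(X + 0))) + 0 + a.0) + b.b.((rec X. c.(a.(X + 0 + a.0) + b.b.(X + 0))) + 0) has moves -a-> n2, -b-> n3
  n2 = (rec X. c.(a.(X + 0 + a.0) + b.b.(X + 0))) + 0 + a.0 has moves -a-> n4, -c-> n1
  n3 = b.((rec X. c.(a.(X + 0 + a.0) + b.b.(X + 0))) + 0) has moves -b-> n5
  n4 = 0 has moves ∅
  n5 = (rec X. c.(a.(X + 0 + a.0) + b.b.(X + 0))) + 0 has moves -c-> n1
Bisimilarity quotient blocks:
  B0 = {m0, m5}
  B1 = {m1}
  B2 = {m2}
  B3 = {m4, n4}
  B4 = {m3}
  B5 = {n0, n5}
  B6 = {n1}
  B7 = {n3}
  B8 = {n2}
m0 ∈ B0, n0 ∈ B5 → different blocks

P ≁ Q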